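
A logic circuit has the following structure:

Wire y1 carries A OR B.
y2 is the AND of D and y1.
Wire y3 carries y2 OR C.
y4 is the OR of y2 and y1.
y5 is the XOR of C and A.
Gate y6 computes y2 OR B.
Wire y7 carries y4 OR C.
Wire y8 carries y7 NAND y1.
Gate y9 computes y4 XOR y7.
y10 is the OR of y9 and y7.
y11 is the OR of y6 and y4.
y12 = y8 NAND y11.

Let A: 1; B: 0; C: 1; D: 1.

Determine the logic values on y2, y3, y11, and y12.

y2 = 1  y3 = 1  y11 = 1  y12 = 1

y1 = A OR B = 1 OR 0 = 1
y2 = D AND y1 = 1 AND 1 = 1
y3 = y2 OR C = 1 OR 1 = 1
y4 = y2 OR y1 = 1 OR 1 = 1
y6 = y2 OR B = 1 OR 0 = 1
y7 = y4 OR C = 1 OR 1 = 1
y8 = y7 NAND y1 = 1 NAND 1 = 0
y11 = y6 OR y4 = 1 OR 1 = 1
y12 = y8 NAND y11 = 0 NAND 1 = 1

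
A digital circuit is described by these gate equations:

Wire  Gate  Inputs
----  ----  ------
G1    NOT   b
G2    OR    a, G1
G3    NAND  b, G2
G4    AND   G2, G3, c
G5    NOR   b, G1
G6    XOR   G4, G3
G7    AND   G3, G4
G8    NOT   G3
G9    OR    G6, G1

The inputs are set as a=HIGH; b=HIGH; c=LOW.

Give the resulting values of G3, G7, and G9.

G1 = NOT b = NOT HIGH = LOW
G2 = a OR G1 = HIGH OR LOW = HIGH
G3 = b NAND G2 = HIGH NAND HIGH = LOW
G4 = G2 AND G3 AND c = HIGH AND LOW AND LOW = LOW
G6 = G4 XOR G3 = LOW XOR LOW = LOW
G7 = G3 AND G4 = LOW AND LOW = LOW
G9 = G6 OR G1 = LOW OR LOW = LOW

G3 = LOW; G7 = LOW; G9 = LOW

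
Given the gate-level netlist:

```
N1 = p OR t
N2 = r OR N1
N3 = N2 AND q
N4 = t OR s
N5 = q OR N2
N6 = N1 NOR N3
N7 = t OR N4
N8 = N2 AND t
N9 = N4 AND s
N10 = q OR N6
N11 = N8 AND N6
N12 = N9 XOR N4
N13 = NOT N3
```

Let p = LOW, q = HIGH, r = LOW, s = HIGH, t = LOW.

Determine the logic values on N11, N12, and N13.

N11 = LOW, N12 = LOW, N13 = HIGH

N1 = p OR t = LOW OR LOW = LOW
N2 = r OR N1 = LOW OR LOW = LOW
N3 = N2 AND q = LOW AND HIGH = LOW
N4 = t OR s = LOW OR HIGH = HIGH
N6 = N1 NOR N3 = LOW NOR LOW = HIGH
N8 = N2 AND t = LOW AND LOW = LOW
N9 = N4 AND s = HIGH AND HIGH = HIGH
N11 = N8 AND N6 = LOW AND HIGH = LOW
N12 = N9 XOR N4 = HIGH XOR HIGH = LOW
N13 = NOT N3 = NOT LOW = HIGH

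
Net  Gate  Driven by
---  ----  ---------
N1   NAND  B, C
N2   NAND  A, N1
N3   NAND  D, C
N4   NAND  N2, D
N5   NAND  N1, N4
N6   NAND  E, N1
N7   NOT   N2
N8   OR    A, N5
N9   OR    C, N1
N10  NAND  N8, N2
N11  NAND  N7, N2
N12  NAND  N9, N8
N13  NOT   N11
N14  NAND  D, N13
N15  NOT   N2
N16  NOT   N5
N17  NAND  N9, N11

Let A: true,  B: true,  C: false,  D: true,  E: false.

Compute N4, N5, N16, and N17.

N4 = true, N5 = false, N16 = true, N17 = false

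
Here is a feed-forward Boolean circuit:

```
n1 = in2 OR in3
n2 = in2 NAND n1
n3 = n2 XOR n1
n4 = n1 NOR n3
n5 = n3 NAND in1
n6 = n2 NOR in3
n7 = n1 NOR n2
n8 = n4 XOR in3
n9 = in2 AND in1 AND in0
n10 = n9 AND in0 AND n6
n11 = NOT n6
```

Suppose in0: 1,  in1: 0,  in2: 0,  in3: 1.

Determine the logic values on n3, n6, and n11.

n3 = 0; n6 = 0; n11 = 1

n1 = in2 OR in3 = 0 OR 1 = 1
n2 = in2 NAND n1 = 0 NAND 1 = 1
n3 = n2 XOR n1 = 1 XOR 1 = 0
n6 = n2 NOR in3 = 1 NOR 1 = 0
n11 = NOT n6 = NOT 0 = 1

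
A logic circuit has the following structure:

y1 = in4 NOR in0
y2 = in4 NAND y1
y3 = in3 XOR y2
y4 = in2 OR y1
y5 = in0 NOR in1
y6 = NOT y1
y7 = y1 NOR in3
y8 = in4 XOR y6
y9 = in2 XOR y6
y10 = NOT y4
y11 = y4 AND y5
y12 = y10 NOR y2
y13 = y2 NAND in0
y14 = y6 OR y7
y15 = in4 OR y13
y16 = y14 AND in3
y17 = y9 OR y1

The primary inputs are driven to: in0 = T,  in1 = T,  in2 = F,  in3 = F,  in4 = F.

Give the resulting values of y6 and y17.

y1 = in4 NOR in0 = F NOR T = F
y6 = NOT y1 = NOT F = T
y9 = in2 XOR y6 = F XOR T = T
y17 = y9 OR y1 = T OR F = T

y6 = T; y17 = T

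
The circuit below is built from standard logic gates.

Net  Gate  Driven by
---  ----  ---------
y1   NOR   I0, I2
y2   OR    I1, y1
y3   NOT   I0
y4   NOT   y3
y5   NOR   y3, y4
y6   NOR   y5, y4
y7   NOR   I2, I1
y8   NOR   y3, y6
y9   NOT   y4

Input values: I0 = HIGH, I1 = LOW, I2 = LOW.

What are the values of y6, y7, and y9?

y3 = NOT I0 = NOT HIGH = LOW
y4 = NOT y3 = NOT LOW = HIGH
y5 = y3 NOR y4 = LOW NOR HIGH = LOW
y6 = y5 NOR y4 = LOW NOR HIGH = LOW
y7 = I2 NOR I1 = LOW NOR LOW = HIGH
y9 = NOT y4 = NOT HIGH = LOW

y6 = LOW, y7 = HIGH, y9 = LOW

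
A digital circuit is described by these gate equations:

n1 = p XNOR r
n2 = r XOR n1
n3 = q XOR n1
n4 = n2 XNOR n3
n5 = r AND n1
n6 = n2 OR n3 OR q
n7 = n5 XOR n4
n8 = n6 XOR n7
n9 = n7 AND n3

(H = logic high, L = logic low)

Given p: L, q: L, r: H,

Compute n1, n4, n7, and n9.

n1 = L; n4 = L; n7 = L; n9 = L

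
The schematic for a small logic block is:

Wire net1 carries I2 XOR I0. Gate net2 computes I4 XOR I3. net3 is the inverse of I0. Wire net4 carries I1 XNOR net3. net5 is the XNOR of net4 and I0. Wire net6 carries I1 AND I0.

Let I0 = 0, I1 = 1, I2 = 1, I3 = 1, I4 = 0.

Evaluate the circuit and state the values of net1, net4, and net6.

net1 = I2 XOR I0 = 1 XOR 0 = 1
net3 = NOT I0 = NOT 0 = 1
net4 = I1 XNOR net3 = 1 XNOR 1 = 1
net6 = I1 AND I0 = 1 AND 0 = 0

net1 = 1, net4 = 1, net6 = 0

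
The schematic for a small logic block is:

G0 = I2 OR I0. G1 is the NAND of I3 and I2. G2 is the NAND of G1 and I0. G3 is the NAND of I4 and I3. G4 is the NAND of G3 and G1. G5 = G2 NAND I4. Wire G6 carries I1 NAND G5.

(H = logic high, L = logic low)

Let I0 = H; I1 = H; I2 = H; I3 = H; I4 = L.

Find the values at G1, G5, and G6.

G1 = L, G5 = H, G6 = L

G1 = I3 NAND I2 = H NAND H = L
G2 = G1 NAND I0 = L NAND H = H
G5 = G2 NAND I4 = H NAND L = H
G6 = I1 NAND G5 = H NAND H = L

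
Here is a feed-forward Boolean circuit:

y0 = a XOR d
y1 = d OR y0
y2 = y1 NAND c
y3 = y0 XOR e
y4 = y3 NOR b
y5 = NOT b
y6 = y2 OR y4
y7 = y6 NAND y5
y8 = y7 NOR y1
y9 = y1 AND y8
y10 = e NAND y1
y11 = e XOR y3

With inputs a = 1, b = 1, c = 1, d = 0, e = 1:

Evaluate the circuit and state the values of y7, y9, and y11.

y7 = 1, y9 = 0, y11 = 1

y0 = a XOR d = 1 XOR 0 = 1
y1 = d OR y0 = 0 OR 1 = 1
y2 = y1 NAND c = 1 NAND 1 = 0
y3 = y0 XOR e = 1 XOR 1 = 0
y4 = y3 NOR b = 0 NOR 1 = 0
y5 = NOT b = NOT 1 = 0
y6 = y2 OR y4 = 0 OR 0 = 0
y7 = y6 NAND y5 = 0 NAND 0 = 1
y8 = y7 NOR y1 = 1 NOR 1 = 0
y9 = y1 AND y8 = 1 AND 0 = 0
y11 = e XOR y3 = 1 XOR 0 = 1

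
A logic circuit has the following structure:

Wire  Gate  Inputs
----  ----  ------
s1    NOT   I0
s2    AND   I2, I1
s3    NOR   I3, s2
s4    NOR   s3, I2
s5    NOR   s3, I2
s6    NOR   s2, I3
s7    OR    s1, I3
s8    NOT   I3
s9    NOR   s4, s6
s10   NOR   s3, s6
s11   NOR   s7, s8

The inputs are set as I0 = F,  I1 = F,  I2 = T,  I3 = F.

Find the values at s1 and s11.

s1 = NOT I0 = NOT F = T
s7 = s1 OR I3 = T OR F = T
s8 = NOT I3 = NOT F = T
s11 = s7 NOR s8 = T NOR T = F

s1 = T, s11 = F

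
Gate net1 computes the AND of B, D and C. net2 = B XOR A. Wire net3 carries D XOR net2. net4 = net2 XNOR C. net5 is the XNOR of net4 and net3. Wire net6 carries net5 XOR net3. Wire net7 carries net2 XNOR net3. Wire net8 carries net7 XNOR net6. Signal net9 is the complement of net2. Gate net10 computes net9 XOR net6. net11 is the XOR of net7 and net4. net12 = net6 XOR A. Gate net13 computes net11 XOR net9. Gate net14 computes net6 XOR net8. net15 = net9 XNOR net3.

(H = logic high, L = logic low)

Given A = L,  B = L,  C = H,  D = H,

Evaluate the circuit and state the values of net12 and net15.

net12 = H, net15 = H

net2 = B XOR A = L XOR L = L
net3 = D XOR net2 = H XOR L = H
net4 = net2 XNOR C = L XNOR H = L
net5 = net4 XNOR net3 = L XNOR H = L
net6 = net5 XOR net3 = L XOR H = H
net9 = NOT net2 = NOT L = H
net12 = net6 XOR A = H XOR L = H
net15 = net9 XNOR net3 = H XNOR H = H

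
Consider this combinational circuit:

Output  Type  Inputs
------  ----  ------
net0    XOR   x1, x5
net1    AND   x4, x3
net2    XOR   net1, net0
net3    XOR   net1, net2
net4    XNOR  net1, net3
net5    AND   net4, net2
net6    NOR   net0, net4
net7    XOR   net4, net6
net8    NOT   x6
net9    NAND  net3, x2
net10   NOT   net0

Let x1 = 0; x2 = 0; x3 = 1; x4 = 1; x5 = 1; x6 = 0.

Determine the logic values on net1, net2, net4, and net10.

net1 = 1; net2 = 0; net4 = 1; net10 = 0

net0 = x1 XOR x5 = 0 XOR 1 = 1
net1 = x4 AND x3 = 1 AND 1 = 1
net2 = net1 XOR net0 = 1 XOR 1 = 0
net3 = net1 XOR net2 = 1 XOR 0 = 1
net4 = net1 XNOR net3 = 1 XNOR 1 = 1
net10 = NOT net0 = NOT 1 = 0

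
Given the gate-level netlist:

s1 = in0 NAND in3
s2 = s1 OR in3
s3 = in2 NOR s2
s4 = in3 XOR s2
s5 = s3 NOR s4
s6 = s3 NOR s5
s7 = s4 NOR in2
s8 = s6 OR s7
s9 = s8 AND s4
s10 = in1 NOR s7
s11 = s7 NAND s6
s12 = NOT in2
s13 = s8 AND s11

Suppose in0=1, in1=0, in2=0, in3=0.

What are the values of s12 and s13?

s12 = 1, s13 = 1

s1 = in0 NAND in3 = 1 NAND 0 = 1
s2 = s1 OR in3 = 1 OR 0 = 1
s3 = in2 NOR s2 = 0 NOR 1 = 0
s4 = in3 XOR s2 = 0 XOR 1 = 1
s5 = s3 NOR s4 = 0 NOR 1 = 0
s6 = s3 NOR s5 = 0 NOR 0 = 1
s7 = s4 NOR in2 = 1 NOR 0 = 0
s8 = s6 OR s7 = 1 OR 0 = 1
s11 = s7 NAND s6 = 0 NAND 1 = 1
s12 = NOT in2 = NOT 0 = 1
s13 = s8 AND s11 = 1 AND 1 = 1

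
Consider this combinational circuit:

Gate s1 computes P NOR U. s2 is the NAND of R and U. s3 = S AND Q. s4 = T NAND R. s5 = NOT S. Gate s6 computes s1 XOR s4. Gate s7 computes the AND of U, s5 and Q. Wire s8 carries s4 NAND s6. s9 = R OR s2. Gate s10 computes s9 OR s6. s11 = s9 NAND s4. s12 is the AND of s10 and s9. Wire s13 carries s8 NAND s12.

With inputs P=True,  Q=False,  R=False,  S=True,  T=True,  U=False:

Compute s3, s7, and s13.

s1 = P NOR U = True NOR False = False
s2 = R NAND U = False NAND False = True
s3 = S AND Q = True AND False = False
s4 = T NAND R = True NAND False = True
s5 = NOT S = NOT True = False
s6 = s1 XOR s4 = False XOR True = True
s7 = U AND s5 AND Q = False AND False AND False = False
s8 = s4 NAND s6 = True NAND True = False
s9 = R OR s2 = False OR True = True
s10 = s9 OR s6 = True OR True = True
s12 = s10 AND s9 = True AND True = True
s13 = s8 NAND s12 = False NAND True = True

s3 = False, s7 = False, s13 = True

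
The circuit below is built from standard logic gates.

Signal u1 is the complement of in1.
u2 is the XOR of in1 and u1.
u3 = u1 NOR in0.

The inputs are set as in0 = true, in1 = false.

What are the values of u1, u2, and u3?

u1 = NOT in1 = NOT false = true
u2 = in1 XOR u1 = false XOR true = true
u3 = u1 NOR in0 = true NOR true = false

u1 = true; u2 = true; u3 = false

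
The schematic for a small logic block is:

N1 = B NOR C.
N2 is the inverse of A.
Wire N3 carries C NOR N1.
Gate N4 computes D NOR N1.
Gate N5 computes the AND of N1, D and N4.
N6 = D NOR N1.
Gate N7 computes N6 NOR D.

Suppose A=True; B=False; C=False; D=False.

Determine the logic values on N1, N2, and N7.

N1 = True, N2 = False, N7 = True

N1 = B NOR C = False NOR False = True
N2 = NOT A = NOT True = False
N6 = D NOR N1 = False NOR True = False
N7 = N6 NOR D = False NOR False = True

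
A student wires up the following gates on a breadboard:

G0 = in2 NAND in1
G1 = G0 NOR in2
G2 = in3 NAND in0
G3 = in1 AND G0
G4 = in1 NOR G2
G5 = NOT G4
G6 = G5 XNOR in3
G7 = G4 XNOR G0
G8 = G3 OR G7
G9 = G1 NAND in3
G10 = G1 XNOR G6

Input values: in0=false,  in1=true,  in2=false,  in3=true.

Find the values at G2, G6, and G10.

G2 = true, G6 = true, G10 = false

G0 = in2 NAND in1 = false NAND true = true
G1 = G0 NOR in2 = true NOR false = false
G2 = in3 NAND in0 = true NAND false = true
G4 = in1 NOR G2 = true NOR true = false
G5 = NOT G4 = NOT false = true
G6 = G5 XNOR in3 = true XNOR true = true
G10 = G1 XNOR G6 = false XNOR true = false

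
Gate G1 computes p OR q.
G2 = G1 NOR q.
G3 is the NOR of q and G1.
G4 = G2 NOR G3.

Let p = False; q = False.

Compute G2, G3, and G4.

G1 = p OR q = False OR False = False
G2 = G1 NOR q = False NOR False = True
G3 = q NOR G1 = False NOR False = True
G4 = G2 NOR G3 = True NOR True = False

G2 = True, G3 = True, G4 = False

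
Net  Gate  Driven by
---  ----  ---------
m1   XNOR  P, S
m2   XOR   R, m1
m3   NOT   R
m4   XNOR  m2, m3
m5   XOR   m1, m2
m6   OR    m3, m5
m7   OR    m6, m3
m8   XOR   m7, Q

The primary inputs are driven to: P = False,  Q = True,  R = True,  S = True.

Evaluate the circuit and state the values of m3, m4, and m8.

m3 = False; m4 = False; m8 = False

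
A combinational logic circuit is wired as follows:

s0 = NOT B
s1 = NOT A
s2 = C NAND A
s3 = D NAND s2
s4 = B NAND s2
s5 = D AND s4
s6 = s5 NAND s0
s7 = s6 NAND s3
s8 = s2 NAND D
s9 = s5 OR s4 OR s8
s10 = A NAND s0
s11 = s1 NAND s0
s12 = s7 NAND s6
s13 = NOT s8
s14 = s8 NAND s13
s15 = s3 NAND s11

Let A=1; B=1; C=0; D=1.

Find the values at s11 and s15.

s0 = NOT B = NOT 1 = 0
s1 = NOT A = NOT 1 = 0
s2 = C NAND A = 0 NAND 1 = 1
s3 = D NAND s2 = 1 NAND 1 = 0
s11 = s1 NAND s0 = 0 NAND 0 = 1
s15 = s3 NAND s11 = 0 NAND 1 = 1

s11 = 1; s15 = 1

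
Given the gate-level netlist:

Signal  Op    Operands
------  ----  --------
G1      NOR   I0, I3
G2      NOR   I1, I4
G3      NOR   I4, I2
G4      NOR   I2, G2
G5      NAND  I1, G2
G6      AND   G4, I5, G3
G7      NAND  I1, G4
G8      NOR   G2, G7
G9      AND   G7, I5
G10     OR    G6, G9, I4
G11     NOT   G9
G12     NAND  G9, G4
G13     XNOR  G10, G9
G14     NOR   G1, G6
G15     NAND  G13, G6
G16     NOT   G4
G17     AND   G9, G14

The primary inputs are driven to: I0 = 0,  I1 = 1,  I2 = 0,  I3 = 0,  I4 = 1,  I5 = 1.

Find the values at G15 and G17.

G15 = 1  G17 = 0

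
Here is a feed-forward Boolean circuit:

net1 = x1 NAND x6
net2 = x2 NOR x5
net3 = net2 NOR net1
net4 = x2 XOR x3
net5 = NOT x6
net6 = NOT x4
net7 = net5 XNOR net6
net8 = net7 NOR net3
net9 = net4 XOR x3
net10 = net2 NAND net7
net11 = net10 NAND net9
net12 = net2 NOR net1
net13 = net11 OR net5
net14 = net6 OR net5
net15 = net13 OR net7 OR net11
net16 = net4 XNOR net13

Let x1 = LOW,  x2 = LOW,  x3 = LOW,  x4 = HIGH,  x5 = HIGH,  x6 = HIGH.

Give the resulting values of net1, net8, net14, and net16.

net1 = x1 NAND x6 = LOW NAND HIGH = HIGH
net2 = x2 NOR x5 = LOW NOR HIGH = LOW
net3 = net2 NOR net1 = LOW NOR HIGH = LOW
net4 = x2 XOR x3 = LOW XOR LOW = LOW
net5 = NOT x6 = NOT HIGH = LOW
net6 = NOT x4 = NOT HIGH = LOW
net7 = net5 XNOR net6 = LOW XNOR LOW = HIGH
net8 = net7 NOR net3 = HIGH NOR LOW = LOW
net9 = net4 XOR x3 = LOW XOR LOW = LOW
net10 = net2 NAND net7 = LOW NAND HIGH = HIGH
net11 = net10 NAND net9 = HIGH NAND LOW = HIGH
net13 = net11 OR net5 = HIGH OR LOW = HIGH
net14 = net6 OR net5 = LOW OR LOW = LOW
net16 = net4 XNOR net13 = LOW XNOR HIGH = LOW

net1 = HIGH, net8 = LOW, net14 = LOW, net16 = LOW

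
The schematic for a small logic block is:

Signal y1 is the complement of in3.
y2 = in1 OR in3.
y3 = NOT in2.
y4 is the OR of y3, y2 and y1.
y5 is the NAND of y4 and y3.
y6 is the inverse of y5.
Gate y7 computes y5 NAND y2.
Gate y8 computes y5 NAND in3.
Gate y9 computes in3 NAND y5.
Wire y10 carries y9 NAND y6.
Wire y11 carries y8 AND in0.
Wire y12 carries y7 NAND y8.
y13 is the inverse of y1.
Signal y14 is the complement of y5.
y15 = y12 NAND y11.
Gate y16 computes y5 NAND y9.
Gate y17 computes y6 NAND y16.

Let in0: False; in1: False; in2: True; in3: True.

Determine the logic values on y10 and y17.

y10 = True  y17 = True

y1 = NOT in3 = NOT True = False
y2 = in1 OR in3 = False OR True = True
y3 = NOT in2 = NOT True = False
y4 = y3 OR y2 OR y1 = False OR True OR False = True
y5 = y4 NAND y3 = True NAND False = True
y6 = NOT y5 = NOT True = False
y9 = in3 NAND y5 = True NAND True = False
y10 = y9 NAND y6 = False NAND False = True
y16 = y5 NAND y9 = True NAND False = True
y17 = y6 NAND y16 = False NAND True = True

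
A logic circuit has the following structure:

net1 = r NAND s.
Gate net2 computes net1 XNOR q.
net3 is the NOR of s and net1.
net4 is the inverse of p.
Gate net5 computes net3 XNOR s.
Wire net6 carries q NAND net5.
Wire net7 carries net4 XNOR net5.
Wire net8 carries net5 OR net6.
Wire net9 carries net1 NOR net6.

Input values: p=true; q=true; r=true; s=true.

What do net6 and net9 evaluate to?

net1 = r NAND s = true NAND true = false
net3 = s NOR net1 = true NOR false = false
net5 = net3 XNOR s = false XNOR true = false
net6 = q NAND net5 = true NAND false = true
net9 = net1 NOR net6 = false NOR true = false

net6 = true  net9 = false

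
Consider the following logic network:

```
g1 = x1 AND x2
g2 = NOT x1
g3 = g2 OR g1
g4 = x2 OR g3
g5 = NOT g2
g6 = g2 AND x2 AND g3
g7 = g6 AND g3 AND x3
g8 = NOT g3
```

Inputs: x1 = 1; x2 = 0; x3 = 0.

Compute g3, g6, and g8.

g1 = x1 AND x2 = 1 AND 0 = 0
g2 = NOT x1 = NOT 1 = 0
g3 = g2 OR g1 = 0 OR 0 = 0
g6 = g2 AND x2 AND g3 = 0 AND 0 AND 0 = 0
g8 = NOT g3 = NOT 0 = 1

g3 = 0  g6 = 0  g8 = 1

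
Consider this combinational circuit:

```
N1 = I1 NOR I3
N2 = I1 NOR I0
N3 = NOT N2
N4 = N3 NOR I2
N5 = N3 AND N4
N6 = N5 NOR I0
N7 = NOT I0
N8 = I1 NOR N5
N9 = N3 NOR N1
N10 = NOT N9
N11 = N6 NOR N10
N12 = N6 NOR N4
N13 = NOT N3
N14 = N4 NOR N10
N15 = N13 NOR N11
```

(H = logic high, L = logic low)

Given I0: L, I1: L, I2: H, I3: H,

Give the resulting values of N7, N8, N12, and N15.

N7 = H, N8 = H, N12 = L, N15 = L

N1 = I1 NOR I3 = L NOR H = L
N2 = I1 NOR I0 = L NOR L = H
N3 = NOT N2 = NOT H = L
N4 = N3 NOR I2 = L NOR H = L
N5 = N3 AND N4 = L AND L = L
N6 = N5 NOR I0 = L NOR L = H
N7 = NOT I0 = NOT L = H
N8 = I1 NOR N5 = L NOR L = H
N9 = N3 NOR N1 = L NOR L = H
N10 = NOT N9 = NOT H = L
N11 = N6 NOR N10 = H NOR L = L
N12 = N6 NOR N4 = H NOR L = L
N13 = NOT N3 = NOT L = H
N15 = N13 NOR N11 = H NOR L = L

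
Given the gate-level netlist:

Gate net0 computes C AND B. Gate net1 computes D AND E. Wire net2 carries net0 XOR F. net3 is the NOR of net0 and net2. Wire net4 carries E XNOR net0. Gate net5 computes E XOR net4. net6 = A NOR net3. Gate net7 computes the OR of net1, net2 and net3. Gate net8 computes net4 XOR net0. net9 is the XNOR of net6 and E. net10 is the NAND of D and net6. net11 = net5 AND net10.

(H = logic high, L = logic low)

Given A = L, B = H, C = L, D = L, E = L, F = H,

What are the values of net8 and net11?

net0 = C AND B = L AND H = L
net2 = net0 XOR F = L XOR H = H
net3 = net0 NOR net2 = L NOR H = L
net4 = E XNOR net0 = L XNOR L = H
net5 = E XOR net4 = L XOR H = H
net6 = A NOR net3 = L NOR L = H
net8 = net4 XOR net0 = H XOR L = H
net10 = D NAND net6 = L NAND H = H
net11 = net5 AND net10 = H AND H = H

net8 = H  net11 = H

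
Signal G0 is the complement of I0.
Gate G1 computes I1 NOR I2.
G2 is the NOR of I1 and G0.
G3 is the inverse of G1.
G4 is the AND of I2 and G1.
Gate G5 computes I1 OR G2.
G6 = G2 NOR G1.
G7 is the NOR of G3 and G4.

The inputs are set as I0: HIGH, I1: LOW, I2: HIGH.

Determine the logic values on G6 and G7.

G6 = LOW, G7 = LOW

G0 = NOT I0 = NOT HIGH = LOW
G1 = I1 NOR I2 = LOW NOR HIGH = LOW
G2 = I1 NOR G0 = LOW NOR LOW = HIGH
G3 = NOT G1 = NOT LOW = HIGH
G4 = I2 AND G1 = HIGH AND LOW = LOW
G6 = G2 NOR G1 = HIGH NOR LOW = LOW
G7 = G3 NOR G4 = HIGH NOR LOW = LOW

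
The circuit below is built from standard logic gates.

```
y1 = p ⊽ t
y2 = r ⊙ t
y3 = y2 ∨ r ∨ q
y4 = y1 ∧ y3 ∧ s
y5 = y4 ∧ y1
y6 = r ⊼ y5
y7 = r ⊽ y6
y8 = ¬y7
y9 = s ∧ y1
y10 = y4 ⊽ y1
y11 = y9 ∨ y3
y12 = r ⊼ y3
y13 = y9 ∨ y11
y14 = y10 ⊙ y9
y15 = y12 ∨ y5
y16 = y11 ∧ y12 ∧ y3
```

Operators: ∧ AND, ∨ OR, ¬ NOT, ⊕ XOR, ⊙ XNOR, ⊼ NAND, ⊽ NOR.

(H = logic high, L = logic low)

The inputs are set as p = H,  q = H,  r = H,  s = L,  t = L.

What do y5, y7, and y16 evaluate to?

y1 = p NOR t = H NOR L = L
y2 = r XNOR t = H XNOR L = L
y3 = y2 OR r OR q = L OR H OR H = H
y4 = y1 AND y3 AND s = L AND H AND L = L
y5 = y4 AND y1 = L AND L = L
y6 = r NAND y5 = H NAND L = H
y7 = r NOR y6 = H NOR H = L
y9 = s AND y1 = L AND L = L
y11 = y9 OR y3 = L OR H = H
y12 = r NAND y3 = H NAND H = L
y16 = y11 AND y12 AND y3 = H AND L AND H = L

y5 = L  y7 = L  y16 = L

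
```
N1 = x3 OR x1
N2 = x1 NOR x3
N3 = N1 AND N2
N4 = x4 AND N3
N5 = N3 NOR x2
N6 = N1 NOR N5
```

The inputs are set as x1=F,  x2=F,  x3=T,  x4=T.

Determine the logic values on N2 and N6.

N1 = x3 OR x1 = T OR F = T
N2 = x1 NOR x3 = F NOR T = F
N3 = N1 AND N2 = T AND F = F
N5 = N3 NOR x2 = F NOR F = T
N6 = N1 NOR N5 = T NOR T = F

N2 = F; N6 = F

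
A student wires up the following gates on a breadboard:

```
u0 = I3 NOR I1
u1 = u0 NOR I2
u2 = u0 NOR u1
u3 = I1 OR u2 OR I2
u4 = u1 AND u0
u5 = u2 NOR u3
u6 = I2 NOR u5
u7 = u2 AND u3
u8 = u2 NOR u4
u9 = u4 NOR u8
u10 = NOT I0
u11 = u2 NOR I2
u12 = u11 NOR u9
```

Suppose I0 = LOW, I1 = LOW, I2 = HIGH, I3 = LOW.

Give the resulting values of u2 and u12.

u2 = LOW  u12 = HIGH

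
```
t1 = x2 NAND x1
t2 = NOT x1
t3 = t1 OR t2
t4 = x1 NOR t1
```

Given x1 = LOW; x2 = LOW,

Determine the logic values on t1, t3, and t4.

t1 = x2 NAND x1 = LOW NAND LOW = HIGH
t2 = NOT x1 = NOT LOW = HIGH
t3 = t1 OR t2 = HIGH OR HIGH = HIGH
t4 = x1 NOR t1 = LOW NOR HIGH = LOW

t1 = HIGH, t3 = HIGH, t4 = LOW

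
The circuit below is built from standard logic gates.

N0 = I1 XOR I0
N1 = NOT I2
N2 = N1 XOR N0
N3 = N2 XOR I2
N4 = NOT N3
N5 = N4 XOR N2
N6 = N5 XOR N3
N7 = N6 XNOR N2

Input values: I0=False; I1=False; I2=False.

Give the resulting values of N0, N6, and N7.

N0 = False  N6 = False  N7 = False

N0 = I1 XOR I0 = False XOR False = False
N1 = NOT I2 = NOT False = True
N2 = N1 XOR N0 = True XOR False = True
N3 = N2 XOR I2 = True XOR False = True
N4 = NOT N3 = NOT True = False
N5 = N4 XOR N2 = False XOR True = True
N6 = N5 XOR N3 = True XOR True = False
N7 = N6 XNOR N2 = False XNOR True = False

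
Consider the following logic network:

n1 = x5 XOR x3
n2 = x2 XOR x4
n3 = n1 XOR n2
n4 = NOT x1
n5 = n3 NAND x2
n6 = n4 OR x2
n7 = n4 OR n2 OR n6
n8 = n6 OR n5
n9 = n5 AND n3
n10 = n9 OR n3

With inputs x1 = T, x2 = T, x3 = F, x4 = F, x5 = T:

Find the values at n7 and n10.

n1 = x5 XOR x3 = T XOR F = T
n2 = x2 XOR x4 = T XOR F = T
n3 = n1 XOR n2 = T XOR T = F
n4 = NOT x1 = NOT T = F
n5 = n3 NAND x2 = F NAND T = T
n6 = n4 OR x2 = F OR T = T
n7 = n4 OR n2 OR n6 = F OR T OR T = T
n9 = n5 AND n3 = T AND F = F
n10 = n9 OR n3 = F OR F = F

n7 = T  n10 = F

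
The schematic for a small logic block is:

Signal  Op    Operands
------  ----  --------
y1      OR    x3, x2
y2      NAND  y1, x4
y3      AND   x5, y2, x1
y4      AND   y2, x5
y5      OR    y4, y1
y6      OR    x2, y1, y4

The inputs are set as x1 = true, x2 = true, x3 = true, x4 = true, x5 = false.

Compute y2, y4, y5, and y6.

y2 = false, y4 = false, y5 = true, y6 = true

y1 = x3 OR x2 = true OR true = true
y2 = y1 NAND x4 = true NAND true = false
y4 = y2 AND x5 = false AND false = false
y5 = y4 OR y1 = false OR true = true
y6 = x2 OR y1 OR y4 = true OR true OR false = true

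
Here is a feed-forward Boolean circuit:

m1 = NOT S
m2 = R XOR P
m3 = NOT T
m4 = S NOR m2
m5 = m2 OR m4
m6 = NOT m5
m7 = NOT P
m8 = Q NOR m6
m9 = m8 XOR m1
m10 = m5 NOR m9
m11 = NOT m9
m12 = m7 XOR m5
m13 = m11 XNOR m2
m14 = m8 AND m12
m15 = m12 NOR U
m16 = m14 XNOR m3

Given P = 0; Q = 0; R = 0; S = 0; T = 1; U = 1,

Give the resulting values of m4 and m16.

m4 = 1, m16 = 1

m2 = R XOR P = 0 XOR 0 = 0
m3 = NOT T = NOT 1 = 0
m4 = S NOR m2 = 0 NOR 0 = 1
m5 = m2 OR m4 = 0 OR 1 = 1
m6 = NOT m5 = NOT 1 = 0
m7 = NOT P = NOT 0 = 1
m8 = Q NOR m6 = 0 NOR 0 = 1
m12 = m7 XOR m5 = 1 XOR 1 = 0
m14 = m8 AND m12 = 1 AND 0 = 0
m16 = m14 XNOR m3 = 0 XNOR 0 = 1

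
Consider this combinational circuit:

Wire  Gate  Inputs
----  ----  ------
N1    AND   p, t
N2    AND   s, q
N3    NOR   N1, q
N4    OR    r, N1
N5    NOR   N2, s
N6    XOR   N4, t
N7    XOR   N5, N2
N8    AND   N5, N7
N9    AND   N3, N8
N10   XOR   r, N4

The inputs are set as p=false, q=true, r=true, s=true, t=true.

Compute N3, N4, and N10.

N1 = p AND t = false AND true = false
N3 = N1 NOR q = false NOR true = false
N4 = r OR N1 = true OR false = true
N10 = r XOR N4 = true XOR true = false

N3 = false  N4 = true  N10 = false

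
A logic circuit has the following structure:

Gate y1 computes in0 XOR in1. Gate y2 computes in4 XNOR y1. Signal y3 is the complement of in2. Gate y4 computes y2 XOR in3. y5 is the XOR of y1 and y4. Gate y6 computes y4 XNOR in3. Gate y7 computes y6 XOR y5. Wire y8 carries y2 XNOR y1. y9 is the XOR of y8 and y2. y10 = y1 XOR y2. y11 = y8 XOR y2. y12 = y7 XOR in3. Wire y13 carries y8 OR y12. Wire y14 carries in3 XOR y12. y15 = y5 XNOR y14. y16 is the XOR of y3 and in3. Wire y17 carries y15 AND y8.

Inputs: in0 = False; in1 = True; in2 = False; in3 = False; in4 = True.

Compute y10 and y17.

y10 = False; y17 = True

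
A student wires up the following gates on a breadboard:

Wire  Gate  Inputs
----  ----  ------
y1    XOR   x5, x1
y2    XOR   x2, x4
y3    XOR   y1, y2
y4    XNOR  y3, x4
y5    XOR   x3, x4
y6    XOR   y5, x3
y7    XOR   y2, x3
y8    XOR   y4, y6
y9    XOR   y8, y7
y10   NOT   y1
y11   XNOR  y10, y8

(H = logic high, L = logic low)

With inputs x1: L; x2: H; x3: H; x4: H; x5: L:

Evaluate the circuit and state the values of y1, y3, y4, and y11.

y1 = x5 XOR x1 = L XOR L = L
y2 = x2 XOR x4 = H XOR H = L
y3 = y1 XOR y2 = L XOR L = L
y4 = y3 XNOR x4 = L XNOR H = L
y5 = x3 XOR x4 = H XOR H = L
y6 = y5 XOR x3 = L XOR H = H
y8 = y4 XOR y6 = L XOR H = H
y10 = NOT y1 = NOT L = H
y11 = y10 XNOR y8 = H XNOR H = H

y1 = L  y3 = L  y4 = L  y11 = H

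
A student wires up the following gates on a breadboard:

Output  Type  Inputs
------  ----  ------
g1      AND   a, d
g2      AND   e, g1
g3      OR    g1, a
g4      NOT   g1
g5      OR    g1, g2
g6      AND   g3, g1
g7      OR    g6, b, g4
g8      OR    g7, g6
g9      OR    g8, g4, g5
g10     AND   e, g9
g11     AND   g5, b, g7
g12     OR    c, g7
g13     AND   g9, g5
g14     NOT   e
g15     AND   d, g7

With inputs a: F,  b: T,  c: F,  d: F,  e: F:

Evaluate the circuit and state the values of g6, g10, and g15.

g1 = a AND d = F AND F = F
g2 = e AND g1 = F AND F = F
g3 = g1 OR a = F OR F = F
g4 = NOT g1 = NOT F = T
g5 = g1 OR g2 = F OR F = F
g6 = g3 AND g1 = F AND F = F
g7 = g6 OR b OR g4 = F OR T OR T = T
g8 = g7 OR g6 = T OR F = T
g9 = g8 OR g4 OR g5 = T OR T OR F = T
g10 = e AND g9 = F AND T = F
g15 = d AND g7 = F AND T = F

g6 = F; g10 = F; g15 = F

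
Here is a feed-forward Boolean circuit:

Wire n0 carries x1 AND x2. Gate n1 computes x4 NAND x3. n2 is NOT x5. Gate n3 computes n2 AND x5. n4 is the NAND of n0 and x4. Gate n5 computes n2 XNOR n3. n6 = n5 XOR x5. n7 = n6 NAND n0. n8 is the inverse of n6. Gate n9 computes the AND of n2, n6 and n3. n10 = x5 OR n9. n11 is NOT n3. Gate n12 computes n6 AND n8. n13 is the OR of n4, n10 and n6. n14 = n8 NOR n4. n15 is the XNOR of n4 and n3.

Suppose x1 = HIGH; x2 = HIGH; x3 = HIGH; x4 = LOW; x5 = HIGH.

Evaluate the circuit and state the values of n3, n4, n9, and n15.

n3 = LOW, n4 = HIGH, n9 = LOW, n15 = LOW

n0 = x1 AND x2 = HIGH AND HIGH = HIGH
n2 = NOT x5 = NOT HIGH = LOW
n3 = n2 AND x5 = LOW AND HIGH = LOW
n4 = n0 NAND x4 = HIGH NAND LOW = HIGH
n5 = n2 XNOR n3 = LOW XNOR LOW = HIGH
n6 = n5 XOR x5 = HIGH XOR HIGH = LOW
n9 = n2 AND n6 AND n3 = LOW AND LOW AND LOW = LOW
n15 = n4 XNOR n3 = HIGH XNOR LOW = LOW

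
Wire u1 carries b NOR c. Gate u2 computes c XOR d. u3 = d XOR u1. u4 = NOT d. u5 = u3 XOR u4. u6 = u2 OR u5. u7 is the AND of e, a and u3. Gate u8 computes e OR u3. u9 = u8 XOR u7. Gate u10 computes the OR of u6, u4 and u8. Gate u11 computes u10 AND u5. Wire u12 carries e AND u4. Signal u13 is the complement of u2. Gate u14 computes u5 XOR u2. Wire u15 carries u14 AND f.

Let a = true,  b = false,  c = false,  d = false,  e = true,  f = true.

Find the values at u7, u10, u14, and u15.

u1 = b NOR c = false NOR false = true
u2 = c XOR d = false XOR false = false
u3 = d XOR u1 = false XOR true = true
u4 = NOT d = NOT false = true
u5 = u3 XOR u4 = true XOR true = false
u6 = u2 OR u5 = false OR false = false
u7 = e AND a AND u3 = true AND true AND true = true
u8 = e OR u3 = true OR true = true
u10 = u6 OR u4 OR u8 = false OR true OR true = true
u14 = u5 XOR u2 = false XOR false = false
u15 = u14 AND f = false AND true = false

u7 = true, u10 = true, u14 = false, u15 = false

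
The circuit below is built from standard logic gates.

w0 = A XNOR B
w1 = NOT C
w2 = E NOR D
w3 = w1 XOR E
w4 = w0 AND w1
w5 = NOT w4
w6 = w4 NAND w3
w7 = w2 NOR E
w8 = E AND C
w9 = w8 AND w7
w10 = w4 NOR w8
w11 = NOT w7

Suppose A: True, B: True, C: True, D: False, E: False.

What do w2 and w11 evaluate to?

w2 = True  w11 = True

w2 = E NOR D = False NOR False = True
w7 = w2 NOR E = True NOR False = False
w11 = NOT w7 = NOT False = True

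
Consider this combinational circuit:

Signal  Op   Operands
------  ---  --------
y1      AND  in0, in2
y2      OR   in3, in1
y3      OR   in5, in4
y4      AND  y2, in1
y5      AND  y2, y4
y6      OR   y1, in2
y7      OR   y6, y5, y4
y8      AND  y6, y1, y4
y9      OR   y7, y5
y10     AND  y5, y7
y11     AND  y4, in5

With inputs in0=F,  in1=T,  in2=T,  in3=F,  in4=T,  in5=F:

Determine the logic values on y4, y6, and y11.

y4 = T, y6 = T, y11 = F

y1 = in0 AND in2 = F AND T = F
y2 = in3 OR in1 = F OR T = T
y4 = y2 AND in1 = T AND T = T
y6 = y1 OR in2 = F OR T = T
y11 = y4 AND in5 = T AND F = F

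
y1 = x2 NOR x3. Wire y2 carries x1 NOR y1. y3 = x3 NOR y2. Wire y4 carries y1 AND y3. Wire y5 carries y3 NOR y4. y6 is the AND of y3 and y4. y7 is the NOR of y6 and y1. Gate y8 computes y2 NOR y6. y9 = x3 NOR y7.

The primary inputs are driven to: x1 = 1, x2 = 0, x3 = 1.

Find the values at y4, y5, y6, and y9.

y4 = 0, y5 = 1, y6 = 0, y9 = 0

y1 = x2 NOR x3 = 0 NOR 1 = 0
y2 = x1 NOR y1 = 1 NOR 0 = 0
y3 = x3 NOR y2 = 1 NOR 0 = 0
y4 = y1 AND y3 = 0 AND 0 = 0
y5 = y3 NOR y4 = 0 NOR 0 = 1
y6 = y3 AND y4 = 0 AND 0 = 0
y7 = y6 NOR y1 = 0 NOR 0 = 1
y9 = x3 NOR y7 = 1 NOR 1 = 0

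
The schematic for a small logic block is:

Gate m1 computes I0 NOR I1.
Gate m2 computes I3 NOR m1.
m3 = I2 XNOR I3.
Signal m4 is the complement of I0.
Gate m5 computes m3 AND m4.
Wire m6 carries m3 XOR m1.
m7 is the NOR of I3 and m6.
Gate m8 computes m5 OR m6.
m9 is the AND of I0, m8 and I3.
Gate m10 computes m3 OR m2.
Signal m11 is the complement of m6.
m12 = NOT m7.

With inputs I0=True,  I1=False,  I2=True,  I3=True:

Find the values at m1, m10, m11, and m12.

m1 = I0 NOR I1 = True NOR False = False
m2 = I3 NOR m1 = True NOR False = False
m3 = I2 XNOR I3 = True XNOR True = True
m6 = m3 XOR m1 = True XOR False = True
m7 = I3 NOR m6 = True NOR True = False
m10 = m3 OR m2 = True OR False = True
m11 = NOT m6 = NOT True = False
m12 = NOT m7 = NOT False = True

m1 = False  m10 = True  m11 = False  m12 = True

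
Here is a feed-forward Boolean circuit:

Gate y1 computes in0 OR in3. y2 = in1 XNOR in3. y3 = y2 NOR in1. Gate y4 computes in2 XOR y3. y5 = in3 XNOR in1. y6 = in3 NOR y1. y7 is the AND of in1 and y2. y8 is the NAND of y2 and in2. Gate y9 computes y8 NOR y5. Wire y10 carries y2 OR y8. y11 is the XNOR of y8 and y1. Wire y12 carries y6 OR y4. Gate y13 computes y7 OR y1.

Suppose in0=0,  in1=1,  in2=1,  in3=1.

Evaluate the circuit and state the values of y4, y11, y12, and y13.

y1 = in0 OR in3 = 0 OR 1 = 1
y2 = in1 XNOR in3 = 1 XNOR 1 = 1
y3 = y2 NOR in1 = 1 NOR 1 = 0
y4 = in2 XOR y3 = 1 XOR 0 = 1
y6 = in3 NOR y1 = 1 NOR 1 = 0
y7 = in1 AND y2 = 1 AND 1 = 1
y8 = y2 NAND in2 = 1 NAND 1 = 0
y11 = y8 XNOR y1 = 0 XNOR 1 = 0
y12 = y6 OR y4 = 0 OR 1 = 1
y13 = y7 OR y1 = 1 OR 1 = 1

y4 = 1  y11 = 0  y12 = 1  y13 = 1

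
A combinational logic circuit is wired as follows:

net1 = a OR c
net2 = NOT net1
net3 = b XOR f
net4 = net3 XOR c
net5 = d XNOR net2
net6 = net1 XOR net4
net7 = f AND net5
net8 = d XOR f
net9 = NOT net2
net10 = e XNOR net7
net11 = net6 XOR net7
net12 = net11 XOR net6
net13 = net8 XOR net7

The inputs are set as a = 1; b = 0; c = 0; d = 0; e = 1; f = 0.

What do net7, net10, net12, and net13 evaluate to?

net1 = a OR c = 1 OR 0 = 1
net2 = NOT net1 = NOT 1 = 0
net3 = b XOR f = 0 XOR 0 = 0
net4 = net3 XOR c = 0 XOR 0 = 0
net5 = d XNOR net2 = 0 XNOR 0 = 1
net6 = net1 XOR net4 = 1 XOR 0 = 1
net7 = f AND net5 = 0 AND 1 = 0
net8 = d XOR f = 0 XOR 0 = 0
net10 = e XNOR net7 = 1 XNOR 0 = 0
net11 = net6 XOR net7 = 1 XOR 0 = 1
net12 = net11 XOR net6 = 1 XOR 1 = 0
net13 = net8 XOR net7 = 0 XOR 0 = 0

net7 = 0; net10 = 0; net12 = 0; net13 = 0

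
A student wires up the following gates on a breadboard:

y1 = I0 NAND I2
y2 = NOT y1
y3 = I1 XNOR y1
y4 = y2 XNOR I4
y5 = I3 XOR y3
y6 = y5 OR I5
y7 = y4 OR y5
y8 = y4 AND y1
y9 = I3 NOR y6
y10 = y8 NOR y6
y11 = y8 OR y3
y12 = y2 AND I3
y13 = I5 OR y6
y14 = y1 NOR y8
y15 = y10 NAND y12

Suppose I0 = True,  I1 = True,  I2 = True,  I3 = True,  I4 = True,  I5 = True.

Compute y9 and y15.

y1 = I0 NAND I2 = True NAND True = False
y2 = NOT y1 = NOT False = True
y3 = I1 XNOR y1 = True XNOR False = False
y4 = y2 XNOR I4 = True XNOR True = True
y5 = I3 XOR y3 = True XOR False = True
y6 = y5 OR I5 = True OR True = True
y8 = y4 AND y1 = True AND False = False
y9 = I3 NOR y6 = True NOR True = False
y10 = y8 NOR y6 = False NOR True = False
y12 = y2 AND I3 = True AND True = True
y15 = y10 NAND y12 = False NAND True = True

y9 = False  y15 = True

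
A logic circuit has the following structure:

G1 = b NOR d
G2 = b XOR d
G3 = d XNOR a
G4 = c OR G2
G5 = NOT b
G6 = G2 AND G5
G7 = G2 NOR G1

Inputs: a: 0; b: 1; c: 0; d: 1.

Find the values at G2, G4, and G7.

G2 = 0, G4 = 0, G7 = 1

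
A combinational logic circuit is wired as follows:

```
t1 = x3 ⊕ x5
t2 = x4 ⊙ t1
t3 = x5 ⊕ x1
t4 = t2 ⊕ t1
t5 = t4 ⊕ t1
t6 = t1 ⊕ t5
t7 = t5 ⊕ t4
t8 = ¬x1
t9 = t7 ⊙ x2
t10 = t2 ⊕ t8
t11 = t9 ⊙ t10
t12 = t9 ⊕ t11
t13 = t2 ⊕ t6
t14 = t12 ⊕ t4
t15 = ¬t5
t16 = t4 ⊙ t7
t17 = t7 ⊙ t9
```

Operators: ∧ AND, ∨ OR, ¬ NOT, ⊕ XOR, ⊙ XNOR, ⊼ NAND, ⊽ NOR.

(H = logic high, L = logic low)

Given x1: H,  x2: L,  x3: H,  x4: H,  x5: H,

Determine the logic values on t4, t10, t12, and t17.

t1 = x3 XOR x5 = H XOR H = L
t2 = x4 XNOR t1 = H XNOR L = L
t4 = t2 XOR t1 = L XOR L = L
t5 = t4 XOR t1 = L XOR L = L
t7 = t5 XOR t4 = L XOR L = L
t8 = NOT x1 = NOT H = L
t9 = t7 XNOR x2 = L XNOR L = H
t10 = t2 XOR t8 = L XOR L = L
t11 = t9 XNOR t10 = H XNOR L = L
t12 = t9 XOR t11 = H XOR L = H
t17 = t7 XNOR t9 = L XNOR H = L

t4 = L, t10 = L, t12 = H, t17 = L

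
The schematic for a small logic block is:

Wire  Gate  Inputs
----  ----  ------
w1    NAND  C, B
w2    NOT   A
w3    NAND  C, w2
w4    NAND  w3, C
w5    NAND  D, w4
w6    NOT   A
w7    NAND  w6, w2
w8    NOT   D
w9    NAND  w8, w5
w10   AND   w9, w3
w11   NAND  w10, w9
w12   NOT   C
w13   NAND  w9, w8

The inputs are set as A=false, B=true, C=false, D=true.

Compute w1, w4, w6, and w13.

w1 = true  w4 = true  w6 = true  w13 = true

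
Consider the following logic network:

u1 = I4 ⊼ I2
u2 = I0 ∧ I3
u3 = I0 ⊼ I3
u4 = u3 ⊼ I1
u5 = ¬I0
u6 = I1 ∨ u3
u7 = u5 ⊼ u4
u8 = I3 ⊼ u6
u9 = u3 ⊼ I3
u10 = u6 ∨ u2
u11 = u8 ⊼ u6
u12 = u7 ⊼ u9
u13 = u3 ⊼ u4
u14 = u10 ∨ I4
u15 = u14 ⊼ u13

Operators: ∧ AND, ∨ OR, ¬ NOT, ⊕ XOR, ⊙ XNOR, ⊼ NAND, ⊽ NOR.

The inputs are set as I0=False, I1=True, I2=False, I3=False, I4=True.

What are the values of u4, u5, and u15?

u2 = I0 AND I3 = False AND False = False
u3 = I0 NAND I3 = False NAND False = True
u4 = u3 NAND I1 = True NAND True = False
u5 = NOT I0 = NOT False = True
u6 = I1 OR u3 = True OR True = True
u10 = u6 OR u2 = True OR False = True
u13 = u3 NAND u4 = True NAND False = True
u14 = u10 OR I4 = True OR True = True
u15 = u14 NAND u13 = True NAND True = False

u4 = False, u5 = True, u15 = False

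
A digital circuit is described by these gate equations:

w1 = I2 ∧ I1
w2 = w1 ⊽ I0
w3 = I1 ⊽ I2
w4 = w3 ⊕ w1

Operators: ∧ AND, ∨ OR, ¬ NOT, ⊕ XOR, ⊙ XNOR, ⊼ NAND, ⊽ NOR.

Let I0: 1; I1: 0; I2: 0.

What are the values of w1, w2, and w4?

w1 = I2 AND I1 = 0 AND 0 = 0
w2 = w1 NOR I0 = 0 NOR 1 = 0
w3 = I1 NOR I2 = 0 NOR 0 = 1
w4 = w3 XOR w1 = 1 XOR 0 = 1

w1 = 0  w2 = 0  w4 = 1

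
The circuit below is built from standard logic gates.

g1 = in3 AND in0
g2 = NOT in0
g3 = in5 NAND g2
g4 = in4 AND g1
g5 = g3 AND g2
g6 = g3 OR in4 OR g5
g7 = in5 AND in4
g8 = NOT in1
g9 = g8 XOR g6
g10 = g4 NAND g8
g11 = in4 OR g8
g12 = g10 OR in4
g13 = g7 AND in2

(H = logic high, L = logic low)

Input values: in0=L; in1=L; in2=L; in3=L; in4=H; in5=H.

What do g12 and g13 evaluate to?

g1 = in3 AND in0 = L AND L = L
g4 = in4 AND g1 = H AND L = L
g7 = in5 AND in4 = H AND H = H
g8 = NOT in1 = NOT L = H
g10 = g4 NAND g8 = L NAND H = H
g12 = g10 OR in4 = H OR H = H
g13 = g7 AND in2 = H AND L = L

g12 = H, g13 = L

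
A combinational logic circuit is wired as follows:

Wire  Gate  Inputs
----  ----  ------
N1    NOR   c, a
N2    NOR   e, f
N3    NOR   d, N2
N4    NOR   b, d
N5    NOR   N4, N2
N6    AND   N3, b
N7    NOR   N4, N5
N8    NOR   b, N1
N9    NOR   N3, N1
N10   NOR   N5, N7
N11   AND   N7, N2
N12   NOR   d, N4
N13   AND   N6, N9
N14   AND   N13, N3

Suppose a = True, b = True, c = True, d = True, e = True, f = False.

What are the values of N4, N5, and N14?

N4 = False  N5 = True  N14 = False

N1 = c NOR a = True NOR True = False
N2 = e NOR f = True NOR False = False
N3 = d NOR N2 = True NOR False = False
N4 = b NOR d = True NOR True = False
N5 = N4 NOR N2 = False NOR False = True
N6 = N3 AND b = False AND True = False
N9 = N3 NOR N1 = False NOR False = True
N13 = N6 AND N9 = False AND True = False
N14 = N13 AND N3 = False AND False = False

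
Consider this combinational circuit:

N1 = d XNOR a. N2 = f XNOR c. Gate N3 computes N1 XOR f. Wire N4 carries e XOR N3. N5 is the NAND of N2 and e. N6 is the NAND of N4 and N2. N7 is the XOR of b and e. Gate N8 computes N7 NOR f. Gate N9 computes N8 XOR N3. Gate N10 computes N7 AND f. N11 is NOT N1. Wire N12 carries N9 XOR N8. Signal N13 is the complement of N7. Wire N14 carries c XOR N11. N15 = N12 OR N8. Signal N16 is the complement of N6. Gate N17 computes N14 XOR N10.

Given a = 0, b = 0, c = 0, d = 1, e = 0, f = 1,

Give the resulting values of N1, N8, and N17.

N1 = d XNOR a = 1 XNOR 0 = 0
N7 = b XOR e = 0 XOR 0 = 0
N8 = N7 NOR f = 0 NOR 1 = 0
N10 = N7 AND f = 0 AND 1 = 0
N11 = NOT N1 = NOT 0 = 1
N14 = c XOR N11 = 0 XOR 1 = 1
N17 = N14 XOR N10 = 1 XOR 0 = 1

N1 = 0, N8 = 0, N17 = 1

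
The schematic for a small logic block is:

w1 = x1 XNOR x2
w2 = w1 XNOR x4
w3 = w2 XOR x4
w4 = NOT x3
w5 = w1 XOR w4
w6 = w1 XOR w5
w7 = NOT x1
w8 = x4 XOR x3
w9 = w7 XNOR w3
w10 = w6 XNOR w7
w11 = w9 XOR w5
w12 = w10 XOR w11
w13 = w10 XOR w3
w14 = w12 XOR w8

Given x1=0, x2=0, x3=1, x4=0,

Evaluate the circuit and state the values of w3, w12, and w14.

w1 = x1 XNOR x2 = 0 XNOR 0 = 1
w2 = w1 XNOR x4 = 1 XNOR 0 = 0
w3 = w2 XOR x4 = 0 XOR 0 = 0
w4 = NOT x3 = NOT 1 = 0
w5 = w1 XOR w4 = 1 XOR 0 = 1
w6 = w1 XOR w5 = 1 XOR 1 = 0
w7 = NOT x1 = NOT 0 = 1
w8 = x4 XOR x3 = 0 XOR 1 = 1
w9 = w7 XNOR w3 = 1 XNOR 0 = 0
w10 = w6 XNOR w7 = 0 XNOR 1 = 0
w11 = w9 XOR w5 = 0 XOR 1 = 1
w12 = w10 XOR w11 = 0 XOR 1 = 1
w14 = w12 XOR w8 = 1 XOR 1 = 0

w3 = 0, w12 = 1, w14 = 0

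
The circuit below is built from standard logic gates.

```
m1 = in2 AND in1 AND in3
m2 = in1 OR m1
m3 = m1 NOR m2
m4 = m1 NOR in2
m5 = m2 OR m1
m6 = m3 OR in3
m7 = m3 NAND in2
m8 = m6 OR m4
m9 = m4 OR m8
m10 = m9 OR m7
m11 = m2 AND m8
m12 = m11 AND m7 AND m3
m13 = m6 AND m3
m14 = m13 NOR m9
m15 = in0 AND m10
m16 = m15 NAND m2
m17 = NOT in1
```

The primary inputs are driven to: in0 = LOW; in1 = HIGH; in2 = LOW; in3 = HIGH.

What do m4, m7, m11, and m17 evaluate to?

m4 = HIGH  m7 = HIGH  m11 = HIGH  m17 = LOW

m1 = in2 AND in1 AND in3 = LOW AND HIGH AND HIGH = LOW
m2 = in1 OR m1 = HIGH OR LOW = HIGH
m3 = m1 NOR m2 = LOW NOR HIGH = LOW
m4 = m1 NOR in2 = LOW NOR LOW = HIGH
m6 = m3 OR in3 = LOW OR HIGH = HIGH
m7 = m3 NAND in2 = LOW NAND LOW = HIGH
m8 = m6 OR m4 = HIGH OR HIGH = HIGH
m11 = m2 AND m8 = HIGH AND HIGH = HIGH
m17 = NOT in1 = NOT HIGH = LOW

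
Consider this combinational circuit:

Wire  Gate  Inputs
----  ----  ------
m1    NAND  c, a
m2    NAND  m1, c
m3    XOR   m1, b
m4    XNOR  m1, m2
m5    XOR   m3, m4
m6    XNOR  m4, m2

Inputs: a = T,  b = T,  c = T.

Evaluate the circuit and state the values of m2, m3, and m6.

m1 = c NAND a = T NAND T = F
m2 = m1 NAND c = F NAND T = T
m3 = m1 XOR b = F XOR T = T
m4 = m1 XNOR m2 = F XNOR T = F
m6 = m4 XNOR m2 = F XNOR T = F

m2 = T, m3 = T, m6 = F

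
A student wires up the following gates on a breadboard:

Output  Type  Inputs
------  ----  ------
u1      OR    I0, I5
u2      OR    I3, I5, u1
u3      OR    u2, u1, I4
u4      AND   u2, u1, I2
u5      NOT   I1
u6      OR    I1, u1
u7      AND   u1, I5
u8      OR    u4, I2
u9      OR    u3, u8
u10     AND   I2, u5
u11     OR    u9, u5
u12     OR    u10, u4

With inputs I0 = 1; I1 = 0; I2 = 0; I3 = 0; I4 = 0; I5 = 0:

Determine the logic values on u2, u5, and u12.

u2 = 1; u5 = 1; u12 = 0

u1 = I0 OR I5 = 1 OR 0 = 1
u2 = I3 OR I5 OR u1 = 0 OR 0 OR 1 = 1
u4 = u2 AND u1 AND I2 = 1 AND 1 AND 0 = 0
u5 = NOT I1 = NOT 0 = 1
u10 = I2 AND u5 = 0 AND 1 = 0
u12 = u10 OR u4 = 0 OR 0 = 0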